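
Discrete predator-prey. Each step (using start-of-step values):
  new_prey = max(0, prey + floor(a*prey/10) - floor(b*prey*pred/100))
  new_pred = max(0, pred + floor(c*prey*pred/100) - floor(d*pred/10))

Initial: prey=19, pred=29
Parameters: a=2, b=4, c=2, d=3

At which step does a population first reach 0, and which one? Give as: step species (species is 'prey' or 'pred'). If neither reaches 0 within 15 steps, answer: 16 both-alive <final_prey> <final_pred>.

Step 1: prey: 19+3-22=0; pred: 29+11-8=32
First extinction: prey at step 1

Answer: 1 prey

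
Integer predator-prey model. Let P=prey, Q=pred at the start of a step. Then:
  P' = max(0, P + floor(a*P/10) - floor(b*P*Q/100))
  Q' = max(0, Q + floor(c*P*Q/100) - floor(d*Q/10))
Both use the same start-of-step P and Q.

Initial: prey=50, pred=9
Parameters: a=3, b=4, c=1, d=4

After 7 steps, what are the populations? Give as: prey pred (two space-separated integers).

Step 1: prey: 50+15-18=47; pred: 9+4-3=10
Step 2: prey: 47+14-18=43; pred: 10+4-4=10
Step 3: prey: 43+12-17=38; pred: 10+4-4=10
Step 4: prey: 38+11-15=34; pred: 10+3-4=9
Step 5: prey: 34+10-12=32; pred: 9+3-3=9
Step 6: prey: 32+9-11=30; pred: 9+2-3=8
Step 7: prey: 30+9-9=30; pred: 8+2-3=7

Answer: 30 7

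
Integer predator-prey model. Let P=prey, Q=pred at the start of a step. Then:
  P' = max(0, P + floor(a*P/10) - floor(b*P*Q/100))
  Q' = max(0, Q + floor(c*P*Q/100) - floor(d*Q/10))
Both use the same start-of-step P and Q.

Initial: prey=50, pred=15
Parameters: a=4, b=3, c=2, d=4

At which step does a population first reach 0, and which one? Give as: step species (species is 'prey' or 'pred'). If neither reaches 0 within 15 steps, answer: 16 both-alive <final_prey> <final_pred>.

Step 1: prey: 50+20-22=48; pred: 15+15-6=24
Step 2: prey: 48+19-34=33; pred: 24+23-9=38
Step 3: prey: 33+13-37=9; pred: 38+25-15=48
Step 4: prey: 9+3-12=0; pred: 48+8-19=37
First extinction: prey at step 4

Answer: 4 prey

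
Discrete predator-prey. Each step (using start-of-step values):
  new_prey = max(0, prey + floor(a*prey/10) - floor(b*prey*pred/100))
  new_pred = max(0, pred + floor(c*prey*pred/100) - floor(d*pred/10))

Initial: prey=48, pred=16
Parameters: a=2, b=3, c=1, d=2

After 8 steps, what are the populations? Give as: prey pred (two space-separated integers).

Step 1: prey: 48+9-23=34; pred: 16+7-3=20
Step 2: prey: 34+6-20=20; pred: 20+6-4=22
Step 3: prey: 20+4-13=11; pred: 22+4-4=22
Step 4: prey: 11+2-7=6; pred: 22+2-4=20
Step 5: prey: 6+1-3=4; pred: 20+1-4=17
Step 6: prey: 4+0-2=2; pred: 17+0-3=14
Step 7: prey: 2+0-0=2; pred: 14+0-2=12
Step 8: prey: 2+0-0=2; pred: 12+0-2=10

Answer: 2 10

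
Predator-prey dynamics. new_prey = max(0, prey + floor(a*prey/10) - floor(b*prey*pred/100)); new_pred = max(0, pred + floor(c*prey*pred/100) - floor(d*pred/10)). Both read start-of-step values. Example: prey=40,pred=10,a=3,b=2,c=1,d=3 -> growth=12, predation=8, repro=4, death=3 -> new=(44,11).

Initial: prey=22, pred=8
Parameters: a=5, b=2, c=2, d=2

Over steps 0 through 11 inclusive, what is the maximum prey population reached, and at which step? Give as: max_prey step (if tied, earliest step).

Step 1: prey: 22+11-3=30; pred: 8+3-1=10
Step 2: prey: 30+15-6=39; pred: 10+6-2=14
Step 3: prey: 39+19-10=48; pred: 14+10-2=22
Step 4: prey: 48+24-21=51; pred: 22+21-4=39
Step 5: prey: 51+25-39=37; pred: 39+39-7=71
Step 6: prey: 37+18-52=3; pred: 71+52-14=109
Step 7: prey: 3+1-6=0; pred: 109+6-21=94
Step 8: prey: 0+0-0=0; pred: 94+0-18=76
Step 9: prey: 0+0-0=0; pred: 76+0-15=61
Step 10: prey: 0+0-0=0; pred: 61+0-12=49
Step 11: prey: 0+0-0=0; pred: 49+0-9=40
Max prey = 51 at step 4

Answer: 51 4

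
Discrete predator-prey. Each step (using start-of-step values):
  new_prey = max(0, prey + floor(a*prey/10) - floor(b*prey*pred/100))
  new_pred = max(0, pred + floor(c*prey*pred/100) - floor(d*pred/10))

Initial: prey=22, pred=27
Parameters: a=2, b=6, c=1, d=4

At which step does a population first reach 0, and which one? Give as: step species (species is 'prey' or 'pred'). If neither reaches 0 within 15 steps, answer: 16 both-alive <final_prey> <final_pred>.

Answer: 1 prey

Derivation:
Step 1: prey: 22+4-35=0; pred: 27+5-10=22
First extinction: prey at step 1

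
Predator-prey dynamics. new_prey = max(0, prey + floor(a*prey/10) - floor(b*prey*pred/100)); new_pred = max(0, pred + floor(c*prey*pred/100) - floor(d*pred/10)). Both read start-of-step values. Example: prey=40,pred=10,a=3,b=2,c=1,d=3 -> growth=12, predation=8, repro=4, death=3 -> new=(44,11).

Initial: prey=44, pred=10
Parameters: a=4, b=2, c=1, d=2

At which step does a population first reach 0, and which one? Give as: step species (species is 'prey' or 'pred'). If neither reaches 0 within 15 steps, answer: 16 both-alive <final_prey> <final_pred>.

Answer: 9 prey

Derivation:
Step 1: prey: 44+17-8=53; pred: 10+4-2=12
Step 2: prey: 53+21-12=62; pred: 12+6-2=16
Step 3: prey: 62+24-19=67; pred: 16+9-3=22
Step 4: prey: 67+26-29=64; pred: 22+14-4=32
Step 5: prey: 64+25-40=49; pred: 32+20-6=46
Step 6: prey: 49+19-45=23; pred: 46+22-9=59
Step 7: prey: 23+9-27=5; pred: 59+13-11=61
Step 8: prey: 5+2-6=1; pred: 61+3-12=52
Step 9: prey: 1+0-1=0; pred: 52+0-10=42
First extinction: prey at step 9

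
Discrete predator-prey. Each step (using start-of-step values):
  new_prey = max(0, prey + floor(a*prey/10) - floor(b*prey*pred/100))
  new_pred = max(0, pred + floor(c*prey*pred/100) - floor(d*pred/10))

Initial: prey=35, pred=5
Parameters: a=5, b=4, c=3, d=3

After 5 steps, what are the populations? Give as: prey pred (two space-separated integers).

Step 1: prey: 35+17-7=45; pred: 5+5-1=9
Step 2: prey: 45+22-16=51; pred: 9+12-2=19
Step 3: prey: 51+25-38=38; pred: 19+29-5=43
Step 4: prey: 38+19-65=0; pred: 43+49-12=80
Step 5: prey: 0+0-0=0; pred: 80+0-24=56

Answer: 0 56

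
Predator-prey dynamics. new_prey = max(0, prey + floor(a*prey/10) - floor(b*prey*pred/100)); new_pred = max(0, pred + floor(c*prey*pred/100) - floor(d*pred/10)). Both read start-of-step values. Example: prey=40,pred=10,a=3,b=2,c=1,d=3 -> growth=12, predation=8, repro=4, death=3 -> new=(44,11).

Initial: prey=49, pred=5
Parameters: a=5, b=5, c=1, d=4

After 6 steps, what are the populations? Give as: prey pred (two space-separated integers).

Step 1: prey: 49+24-12=61; pred: 5+2-2=5
Step 2: prey: 61+30-15=76; pred: 5+3-2=6
Step 3: prey: 76+38-22=92; pred: 6+4-2=8
Step 4: prey: 92+46-36=102; pred: 8+7-3=12
Step 5: prey: 102+51-61=92; pred: 12+12-4=20
Step 6: prey: 92+46-92=46; pred: 20+18-8=30

Answer: 46 30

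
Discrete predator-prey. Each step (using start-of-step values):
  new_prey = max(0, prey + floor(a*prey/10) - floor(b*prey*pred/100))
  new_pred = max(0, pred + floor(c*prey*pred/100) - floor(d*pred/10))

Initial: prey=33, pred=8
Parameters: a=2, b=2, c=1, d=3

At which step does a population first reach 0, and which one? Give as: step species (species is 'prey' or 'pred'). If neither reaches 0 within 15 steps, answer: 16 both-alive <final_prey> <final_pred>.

Step 1: prey: 33+6-5=34; pred: 8+2-2=8
Step 2: prey: 34+6-5=35; pred: 8+2-2=8
Step 3: prey: 35+7-5=37; pred: 8+2-2=8
Step 4: prey: 37+7-5=39; pred: 8+2-2=8
Step 5: prey: 39+7-6=40; pred: 8+3-2=9
Step 6: prey: 40+8-7=41; pred: 9+3-2=10
Step 7: prey: 41+8-8=41; pred: 10+4-3=11
Step 8: prey: 41+8-9=40; pred: 11+4-3=12
Step 9: prey: 40+8-9=39; pred: 12+4-3=13
Step 10: prey: 39+7-10=36; pred: 13+5-3=15
Step 11: prey: 36+7-10=33; pred: 15+5-4=16
Step 12: prey: 33+6-10=29; pred: 16+5-4=17
Step 13: prey: 29+5-9=25; pred: 17+4-5=16
Step 14: prey: 25+5-8=22; pred: 16+4-4=16
Step 15: prey: 22+4-7=19; pred: 16+3-4=15
No extinction within 15 steps

Answer: 16 both-alive 19 15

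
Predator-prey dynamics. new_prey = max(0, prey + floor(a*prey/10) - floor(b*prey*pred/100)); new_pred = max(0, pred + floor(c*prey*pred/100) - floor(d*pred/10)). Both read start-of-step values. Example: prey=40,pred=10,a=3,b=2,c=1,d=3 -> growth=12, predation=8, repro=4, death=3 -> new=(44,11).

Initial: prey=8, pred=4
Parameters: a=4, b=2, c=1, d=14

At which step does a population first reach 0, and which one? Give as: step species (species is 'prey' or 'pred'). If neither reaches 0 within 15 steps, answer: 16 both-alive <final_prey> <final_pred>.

Step 1: prey: 8+3-0=11; pred: 4+0-5=0
First extinction: pred at step 1

Answer: 1 pred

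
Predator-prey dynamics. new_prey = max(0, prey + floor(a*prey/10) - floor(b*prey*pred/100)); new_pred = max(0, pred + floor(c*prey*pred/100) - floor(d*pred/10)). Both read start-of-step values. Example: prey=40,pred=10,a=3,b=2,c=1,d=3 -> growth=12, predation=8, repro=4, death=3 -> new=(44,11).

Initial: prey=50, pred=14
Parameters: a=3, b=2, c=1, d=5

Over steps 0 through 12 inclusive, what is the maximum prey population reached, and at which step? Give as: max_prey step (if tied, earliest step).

Step 1: prey: 50+15-14=51; pred: 14+7-7=14
Step 2: prey: 51+15-14=52; pred: 14+7-7=14
Step 3: prey: 52+15-14=53; pred: 14+7-7=14
Step 4: prey: 53+15-14=54; pred: 14+7-7=14
Step 5: prey: 54+16-15=55; pred: 14+7-7=14
Step 6: prey: 55+16-15=56; pred: 14+7-7=14
Step 7: prey: 56+16-15=57; pred: 14+7-7=14
Step 8: prey: 57+17-15=59; pred: 14+7-7=14
Step 9: prey: 59+17-16=60; pred: 14+8-7=15
Step 10: prey: 60+18-18=60; pred: 15+9-7=17
Step 11: prey: 60+18-20=58; pred: 17+10-8=19
Step 12: prey: 58+17-22=53; pred: 19+11-9=21
Max prey = 60 at step 9

Answer: 60 9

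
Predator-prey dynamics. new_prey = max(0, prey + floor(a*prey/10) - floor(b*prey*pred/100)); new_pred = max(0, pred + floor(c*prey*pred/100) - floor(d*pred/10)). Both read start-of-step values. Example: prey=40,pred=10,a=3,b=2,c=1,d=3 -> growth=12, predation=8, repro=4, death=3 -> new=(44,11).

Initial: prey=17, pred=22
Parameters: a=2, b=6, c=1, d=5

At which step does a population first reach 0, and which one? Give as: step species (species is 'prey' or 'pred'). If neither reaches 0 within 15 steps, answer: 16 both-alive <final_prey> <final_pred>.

Answer: 1 prey

Derivation:
Step 1: prey: 17+3-22=0; pred: 22+3-11=14
First extinction: prey at step 1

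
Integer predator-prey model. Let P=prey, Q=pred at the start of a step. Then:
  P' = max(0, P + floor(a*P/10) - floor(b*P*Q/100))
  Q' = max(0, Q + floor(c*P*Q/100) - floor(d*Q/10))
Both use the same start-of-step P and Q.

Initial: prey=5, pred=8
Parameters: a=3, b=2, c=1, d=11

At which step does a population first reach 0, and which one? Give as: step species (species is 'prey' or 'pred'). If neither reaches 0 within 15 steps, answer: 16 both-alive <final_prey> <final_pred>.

Answer: 1 pred

Derivation:
Step 1: prey: 5+1-0=6; pred: 8+0-8=0
First extinction: pred at step 1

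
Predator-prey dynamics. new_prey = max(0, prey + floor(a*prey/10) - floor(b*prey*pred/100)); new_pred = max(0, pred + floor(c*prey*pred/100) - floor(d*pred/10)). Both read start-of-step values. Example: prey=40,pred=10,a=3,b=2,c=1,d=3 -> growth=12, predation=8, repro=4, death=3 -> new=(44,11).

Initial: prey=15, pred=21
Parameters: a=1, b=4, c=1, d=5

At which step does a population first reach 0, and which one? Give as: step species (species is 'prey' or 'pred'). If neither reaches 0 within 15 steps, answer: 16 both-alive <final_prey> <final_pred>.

Step 1: prey: 15+1-12=4; pred: 21+3-10=14
Step 2: prey: 4+0-2=2; pred: 14+0-7=7
Step 3: prey: 2+0-0=2; pred: 7+0-3=4
Step 4: prey: 2+0-0=2; pred: 4+0-2=2
Step 5: prey: 2+0-0=2; pred: 2+0-1=1
Step 6: prey: 2+0-0=2; pred: 1+0-0=1
Steps 7-15: state stable at prey=2, pred=1 (no change)
No extinction within 15 steps

Answer: 16 both-alive 2 1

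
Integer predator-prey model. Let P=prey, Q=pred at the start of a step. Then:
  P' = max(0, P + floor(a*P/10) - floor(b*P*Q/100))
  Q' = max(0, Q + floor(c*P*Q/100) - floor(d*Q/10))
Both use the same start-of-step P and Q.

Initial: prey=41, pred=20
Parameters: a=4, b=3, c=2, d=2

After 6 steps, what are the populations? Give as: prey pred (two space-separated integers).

Step 1: prey: 41+16-24=33; pred: 20+16-4=32
Step 2: prey: 33+13-31=15; pred: 32+21-6=47
Step 3: prey: 15+6-21=0; pred: 47+14-9=52
Step 4: prey: 0+0-0=0; pred: 52+0-10=42
Step 5: prey: 0+0-0=0; pred: 42+0-8=34
Step 6: prey: 0+0-0=0; pred: 34+0-6=28

Answer: 0 28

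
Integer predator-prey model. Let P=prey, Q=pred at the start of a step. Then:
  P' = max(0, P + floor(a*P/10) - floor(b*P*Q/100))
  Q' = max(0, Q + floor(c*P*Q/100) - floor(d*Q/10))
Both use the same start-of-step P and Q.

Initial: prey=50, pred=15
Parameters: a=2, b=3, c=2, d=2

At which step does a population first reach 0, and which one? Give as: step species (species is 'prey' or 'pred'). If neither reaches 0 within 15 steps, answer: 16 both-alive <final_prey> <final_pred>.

Step 1: prey: 50+10-22=38; pred: 15+15-3=27
Step 2: prey: 38+7-30=15; pred: 27+20-5=42
Step 3: prey: 15+3-18=0; pred: 42+12-8=46
First extinction: prey at step 3

Answer: 3 prey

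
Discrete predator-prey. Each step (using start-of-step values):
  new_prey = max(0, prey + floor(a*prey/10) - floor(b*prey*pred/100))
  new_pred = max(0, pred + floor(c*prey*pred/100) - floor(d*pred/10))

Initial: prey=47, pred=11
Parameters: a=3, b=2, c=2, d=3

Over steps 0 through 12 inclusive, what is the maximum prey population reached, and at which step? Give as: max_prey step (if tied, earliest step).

Answer: 51 1

Derivation:
Step 1: prey: 47+14-10=51; pred: 11+10-3=18
Step 2: prey: 51+15-18=48; pred: 18+18-5=31
Step 3: prey: 48+14-29=33; pred: 31+29-9=51
Step 4: prey: 33+9-33=9; pred: 51+33-15=69
Step 5: prey: 9+2-12=0; pred: 69+12-20=61
Step 6: prey: 0+0-0=0; pred: 61+0-18=43
Step 7: prey: 0+0-0=0; pred: 43+0-12=31
Step 8: prey: 0+0-0=0; pred: 31+0-9=22
Step 9: prey: 0+0-0=0; pred: 22+0-6=16
Step 10: prey: 0+0-0=0; pred: 16+0-4=12
Step 11: prey: 0+0-0=0; pred: 12+0-3=9
Step 12: prey: 0+0-0=0; pred: 9+0-2=7
Max prey = 51 at step 1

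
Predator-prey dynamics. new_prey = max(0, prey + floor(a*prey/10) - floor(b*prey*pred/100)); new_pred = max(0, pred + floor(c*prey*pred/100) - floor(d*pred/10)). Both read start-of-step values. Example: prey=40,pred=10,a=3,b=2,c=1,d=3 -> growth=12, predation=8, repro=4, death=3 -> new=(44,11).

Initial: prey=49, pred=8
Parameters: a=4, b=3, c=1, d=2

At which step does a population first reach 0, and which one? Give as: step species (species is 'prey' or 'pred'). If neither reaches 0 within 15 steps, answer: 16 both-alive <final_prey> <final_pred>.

Step 1: prey: 49+19-11=57; pred: 8+3-1=10
Step 2: prey: 57+22-17=62; pred: 10+5-2=13
Step 3: prey: 62+24-24=62; pred: 13+8-2=19
Step 4: prey: 62+24-35=51; pred: 19+11-3=27
Step 5: prey: 51+20-41=30; pred: 27+13-5=35
Step 6: prey: 30+12-31=11; pred: 35+10-7=38
Step 7: prey: 11+4-12=3; pred: 38+4-7=35
Step 8: prey: 3+1-3=1; pred: 35+1-7=29
Step 9: prey: 1+0-0=1; pred: 29+0-5=24
Step 10: prey: 1+0-0=1; pred: 24+0-4=20
Step 11: prey: 1+0-0=1; pred: 20+0-4=16
Step 12: prey: 1+0-0=1; pred: 16+0-3=13
Step 13: prey: 1+0-0=1; pred: 13+0-2=11
Step 14: prey: 1+0-0=1; pred: 11+0-2=9
Step 15: prey: 1+0-0=1; pred: 9+0-1=8
No extinction within 15 steps

Answer: 16 both-alive 1 8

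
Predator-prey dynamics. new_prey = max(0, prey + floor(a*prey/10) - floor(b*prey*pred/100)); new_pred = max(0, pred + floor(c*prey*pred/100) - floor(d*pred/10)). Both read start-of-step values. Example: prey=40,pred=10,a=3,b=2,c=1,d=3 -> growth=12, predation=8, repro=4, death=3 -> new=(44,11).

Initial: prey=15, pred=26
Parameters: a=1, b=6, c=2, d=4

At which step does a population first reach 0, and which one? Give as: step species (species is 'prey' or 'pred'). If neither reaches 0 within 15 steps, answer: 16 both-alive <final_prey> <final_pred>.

Answer: 1 prey

Derivation:
Step 1: prey: 15+1-23=0; pred: 26+7-10=23
First extinction: prey at step 1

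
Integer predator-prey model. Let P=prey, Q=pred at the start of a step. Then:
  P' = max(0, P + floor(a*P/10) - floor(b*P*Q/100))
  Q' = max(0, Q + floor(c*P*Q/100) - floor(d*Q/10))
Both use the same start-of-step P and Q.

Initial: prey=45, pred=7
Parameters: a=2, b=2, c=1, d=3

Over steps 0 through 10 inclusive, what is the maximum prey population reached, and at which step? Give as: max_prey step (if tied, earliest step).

Answer: 51 3

Derivation:
Step 1: prey: 45+9-6=48; pred: 7+3-2=8
Step 2: prey: 48+9-7=50; pred: 8+3-2=9
Step 3: prey: 50+10-9=51; pred: 9+4-2=11
Step 4: prey: 51+10-11=50; pred: 11+5-3=13
Step 5: prey: 50+10-13=47; pred: 13+6-3=16
Step 6: prey: 47+9-15=41; pred: 16+7-4=19
Step 7: prey: 41+8-15=34; pred: 19+7-5=21
Step 8: prey: 34+6-14=26; pred: 21+7-6=22
Step 9: prey: 26+5-11=20; pred: 22+5-6=21
Step 10: prey: 20+4-8=16; pred: 21+4-6=19
Max prey = 51 at step 3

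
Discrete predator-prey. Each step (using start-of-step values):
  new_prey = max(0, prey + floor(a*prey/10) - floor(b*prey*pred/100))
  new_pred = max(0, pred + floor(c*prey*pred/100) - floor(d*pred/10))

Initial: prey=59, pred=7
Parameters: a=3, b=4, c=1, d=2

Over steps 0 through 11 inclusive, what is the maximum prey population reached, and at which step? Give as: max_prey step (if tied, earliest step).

Answer: 60 1

Derivation:
Step 1: prey: 59+17-16=60; pred: 7+4-1=10
Step 2: prey: 60+18-24=54; pred: 10+6-2=14
Step 3: prey: 54+16-30=40; pred: 14+7-2=19
Step 4: prey: 40+12-30=22; pred: 19+7-3=23
Step 5: prey: 22+6-20=8; pred: 23+5-4=24
Step 6: prey: 8+2-7=3; pred: 24+1-4=21
Step 7: prey: 3+0-2=1; pred: 21+0-4=17
Step 8: prey: 1+0-0=1; pred: 17+0-3=14
Step 9: prey: 1+0-0=1; pred: 14+0-2=12
Step 10: prey: 1+0-0=1; pred: 12+0-2=10
Step 11: prey: 1+0-0=1; pred: 10+0-2=8
Max prey = 60 at step 1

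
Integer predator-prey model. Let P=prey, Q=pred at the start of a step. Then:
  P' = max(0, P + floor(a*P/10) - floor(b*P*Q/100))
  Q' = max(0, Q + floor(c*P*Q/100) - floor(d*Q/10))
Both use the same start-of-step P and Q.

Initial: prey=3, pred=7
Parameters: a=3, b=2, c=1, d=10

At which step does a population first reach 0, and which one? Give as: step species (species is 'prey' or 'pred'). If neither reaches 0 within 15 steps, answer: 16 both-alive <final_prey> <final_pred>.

Answer: 1 pred

Derivation:
Step 1: prey: 3+0-0=3; pred: 7+0-7=0
First extinction: pred at step 1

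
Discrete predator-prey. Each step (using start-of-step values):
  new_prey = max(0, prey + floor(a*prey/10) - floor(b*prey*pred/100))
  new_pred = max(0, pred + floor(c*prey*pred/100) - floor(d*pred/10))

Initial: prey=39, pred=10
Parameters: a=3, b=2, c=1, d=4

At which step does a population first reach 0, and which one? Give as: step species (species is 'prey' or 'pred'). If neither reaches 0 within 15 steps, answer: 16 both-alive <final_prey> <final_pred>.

Step 1: prey: 39+11-7=43; pred: 10+3-4=9
Step 2: prey: 43+12-7=48; pred: 9+3-3=9
Step 3: prey: 48+14-8=54; pred: 9+4-3=10
Step 4: prey: 54+16-10=60; pred: 10+5-4=11
Step 5: prey: 60+18-13=65; pred: 11+6-4=13
Step 6: prey: 65+19-16=68; pred: 13+8-5=16
Step 7: prey: 68+20-21=67; pred: 16+10-6=20
Step 8: prey: 67+20-26=61; pred: 20+13-8=25
Step 9: prey: 61+18-30=49; pred: 25+15-10=30
Step 10: prey: 49+14-29=34; pred: 30+14-12=32
Step 11: prey: 34+10-21=23; pred: 32+10-12=30
Step 12: prey: 23+6-13=16; pred: 30+6-12=24
Step 13: prey: 16+4-7=13; pred: 24+3-9=18
Step 14: prey: 13+3-4=12; pred: 18+2-7=13
Step 15: prey: 12+3-3=12; pred: 13+1-5=9
No extinction within 15 steps

Answer: 16 both-alive 12 9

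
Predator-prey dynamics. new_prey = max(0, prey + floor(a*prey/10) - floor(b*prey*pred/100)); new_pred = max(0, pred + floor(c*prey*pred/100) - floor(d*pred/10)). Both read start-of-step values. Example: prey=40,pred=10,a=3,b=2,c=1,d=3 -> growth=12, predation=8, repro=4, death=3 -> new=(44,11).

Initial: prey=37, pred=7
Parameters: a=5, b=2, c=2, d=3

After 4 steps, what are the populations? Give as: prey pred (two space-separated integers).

Answer: 61 75

Derivation:
Step 1: prey: 37+18-5=50; pred: 7+5-2=10
Step 2: prey: 50+25-10=65; pred: 10+10-3=17
Step 3: prey: 65+32-22=75; pred: 17+22-5=34
Step 4: prey: 75+37-51=61; pred: 34+51-10=75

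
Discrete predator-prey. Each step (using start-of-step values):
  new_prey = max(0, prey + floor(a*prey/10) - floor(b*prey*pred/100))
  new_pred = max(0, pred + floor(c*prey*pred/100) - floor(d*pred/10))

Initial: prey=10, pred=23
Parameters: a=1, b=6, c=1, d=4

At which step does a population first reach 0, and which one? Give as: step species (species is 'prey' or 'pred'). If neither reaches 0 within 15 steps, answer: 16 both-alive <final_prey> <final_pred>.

Answer: 1 prey

Derivation:
Step 1: prey: 10+1-13=0; pred: 23+2-9=16
First extinction: prey at step 1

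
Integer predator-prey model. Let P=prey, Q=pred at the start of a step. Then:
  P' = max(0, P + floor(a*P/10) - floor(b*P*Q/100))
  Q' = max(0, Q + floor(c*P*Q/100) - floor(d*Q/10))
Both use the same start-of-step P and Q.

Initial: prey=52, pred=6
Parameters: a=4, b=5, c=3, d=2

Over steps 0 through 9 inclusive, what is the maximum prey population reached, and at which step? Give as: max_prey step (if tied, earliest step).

Answer: 57 1

Derivation:
Step 1: prey: 52+20-15=57; pred: 6+9-1=14
Step 2: prey: 57+22-39=40; pred: 14+23-2=35
Step 3: prey: 40+16-70=0; pred: 35+42-7=70
Step 4: prey: 0+0-0=0; pred: 70+0-14=56
Step 5: prey: 0+0-0=0; pred: 56+0-11=45
Step 6: prey: 0+0-0=0; pred: 45+0-9=36
Step 7: prey: 0+0-0=0; pred: 36+0-7=29
Step 8: prey: 0+0-0=0; pred: 29+0-5=24
Step 9: prey: 0+0-0=0; pred: 24+0-4=20
Max prey = 57 at step 1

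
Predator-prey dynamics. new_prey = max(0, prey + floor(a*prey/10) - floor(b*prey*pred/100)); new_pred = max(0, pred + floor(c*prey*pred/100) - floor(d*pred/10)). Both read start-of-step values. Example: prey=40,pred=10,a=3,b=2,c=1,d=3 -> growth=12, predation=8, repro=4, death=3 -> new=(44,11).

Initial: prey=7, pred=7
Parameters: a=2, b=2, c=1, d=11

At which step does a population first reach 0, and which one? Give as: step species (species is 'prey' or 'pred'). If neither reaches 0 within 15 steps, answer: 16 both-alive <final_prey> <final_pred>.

Answer: 1 pred

Derivation:
Step 1: prey: 7+1-0=8; pred: 7+0-7=0
First extinction: pred at step 1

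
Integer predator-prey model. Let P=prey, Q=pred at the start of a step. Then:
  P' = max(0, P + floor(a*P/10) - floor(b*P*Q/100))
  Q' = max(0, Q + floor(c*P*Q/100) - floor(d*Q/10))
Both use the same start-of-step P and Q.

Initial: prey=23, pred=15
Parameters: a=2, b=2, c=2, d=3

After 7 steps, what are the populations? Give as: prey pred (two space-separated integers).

Step 1: prey: 23+4-6=21; pred: 15+6-4=17
Step 2: prey: 21+4-7=18; pred: 17+7-5=19
Step 3: prey: 18+3-6=15; pred: 19+6-5=20
Step 4: prey: 15+3-6=12; pred: 20+6-6=20
Step 5: prey: 12+2-4=10; pred: 20+4-6=18
Step 6: prey: 10+2-3=9; pred: 18+3-5=16
Step 7: prey: 9+1-2=8; pred: 16+2-4=14

Answer: 8 14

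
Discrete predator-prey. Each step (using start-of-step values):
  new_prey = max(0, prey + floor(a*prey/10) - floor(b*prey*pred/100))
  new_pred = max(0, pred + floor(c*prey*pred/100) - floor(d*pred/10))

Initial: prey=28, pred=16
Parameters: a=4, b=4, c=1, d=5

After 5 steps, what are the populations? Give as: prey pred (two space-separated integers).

Answer: 32 3

Derivation:
Step 1: prey: 28+11-17=22; pred: 16+4-8=12
Step 2: prey: 22+8-10=20; pred: 12+2-6=8
Step 3: prey: 20+8-6=22; pred: 8+1-4=5
Step 4: prey: 22+8-4=26; pred: 5+1-2=4
Step 5: prey: 26+10-4=32; pred: 4+1-2=3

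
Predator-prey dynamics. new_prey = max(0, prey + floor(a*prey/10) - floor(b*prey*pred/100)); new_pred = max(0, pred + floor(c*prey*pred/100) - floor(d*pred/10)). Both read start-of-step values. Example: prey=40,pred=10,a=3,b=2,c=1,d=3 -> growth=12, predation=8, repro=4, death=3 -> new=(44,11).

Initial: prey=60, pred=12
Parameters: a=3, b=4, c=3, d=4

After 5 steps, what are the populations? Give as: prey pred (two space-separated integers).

Step 1: prey: 60+18-28=50; pred: 12+21-4=29
Step 2: prey: 50+15-58=7; pred: 29+43-11=61
Step 3: prey: 7+2-17=0; pred: 61+12-24=49
Step 4: prey: 0+0-0=0; pred: 49+0-19=30
Step 5: prey: 0+0-0=0; pred: 30+0-12=18

Answer: 0 18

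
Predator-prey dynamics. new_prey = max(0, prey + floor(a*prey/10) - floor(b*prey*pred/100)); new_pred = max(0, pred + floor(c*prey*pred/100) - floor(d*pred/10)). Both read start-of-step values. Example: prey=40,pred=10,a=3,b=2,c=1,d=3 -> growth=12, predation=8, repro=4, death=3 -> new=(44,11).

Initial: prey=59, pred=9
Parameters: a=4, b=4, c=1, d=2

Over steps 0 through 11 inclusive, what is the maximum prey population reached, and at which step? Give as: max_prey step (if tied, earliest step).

Answer: 61 1

Derivation:
Step 1: prey: 59+23-21=61; pred: 9+5-1=13
Step 2: prey: 61+24-31=54; pred: 13+7-2=18
Step 3: prey: 54+21-38=37; pred: 18+9-3=24
Step 4: prey: 37+14-35=16; pred: 24+8-4=28
Step 5: prey: 16+6-17=5; pred: 28+4-5=27
Step 6: prey: 5+2-5=2; pred: 27+1-5=23
Step 7: prey: 2+0-1=1; pred: 23+0-4=19
Step 8: prey: 1+0-0=1; pred: 19+0-3=16
Step 9: prey: 1+0-0=1; pred: 16+0-3=13
Step 10: prey: 1+0-0=1; pred: 13+0-2=11
Step 11: prey: 1+0-0=1; pred: 11+0-2=9
Max prey = 61 at step 1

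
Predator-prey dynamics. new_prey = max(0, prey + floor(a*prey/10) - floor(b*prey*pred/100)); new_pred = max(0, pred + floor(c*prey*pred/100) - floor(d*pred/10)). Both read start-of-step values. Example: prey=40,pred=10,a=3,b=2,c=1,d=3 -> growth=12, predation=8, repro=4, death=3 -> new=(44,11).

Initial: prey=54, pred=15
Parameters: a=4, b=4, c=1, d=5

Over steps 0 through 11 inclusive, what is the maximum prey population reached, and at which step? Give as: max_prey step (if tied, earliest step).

Step 1: prey: 54+21-32=43; pred: 15+8-7=16
Step 2: prey: 43+17-27=33; pred: 16+6-8=14
Step 3: prey: 33+13-18=28; pred: 14+4-7=11
Step 4: prey: 28+11-12=27; pred: 11+3-5=9
Step 5: prey: 27+10-9=28; pred: 9+2-4=7
Step 6: prey: 28+11-7=32; pred: 7+1-3=5
Step 7: prey: 32+12-6=38; pred: 5+1-2=4
Step 8: prey: 38+15-6=47; pred: 4+1-2=3
Step 9: prey: 47+18-5=60; pred: 3+1-1=3
Step 10: prey: 60+24-7=77; pred: 3+1-1=3
Step 11: prey: 77+30-9=98; pred: 3+2-1=4
Max prey = 98 at step 11

Answer: 98 11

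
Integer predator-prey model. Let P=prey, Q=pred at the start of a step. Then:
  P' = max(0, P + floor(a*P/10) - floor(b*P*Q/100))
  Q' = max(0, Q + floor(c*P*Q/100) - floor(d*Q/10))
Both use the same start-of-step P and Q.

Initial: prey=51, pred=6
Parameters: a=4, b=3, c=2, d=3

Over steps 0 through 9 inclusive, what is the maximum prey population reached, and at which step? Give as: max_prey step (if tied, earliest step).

Answer: 66 2

Derivation:
Step 1: prey: 51+20-9=62; pred: 6+6-1=11
Step 2: prey: 62+24-20=66; pred: 11+13-3=21
Step 3: prey: 66+26-41=51; pred: 21+27-6=42
Step 4: prey: 51+20-64=7; pred: 42+42-12=72
Step 5: prey: 7+2-15=0; pred: 72+10-21=61
Step 6: prey: 0+0-0=0; pred: 61+0-18=43
Step 7: prey: 0+0-0=0; pred: 43+0-12=31
Step 8: prey: 0+0-0=0; pred: 31+0-9=22
Step 9: prey: 0+0-0=0; pred: 22+0-6=16
Max prey = 66 at step 2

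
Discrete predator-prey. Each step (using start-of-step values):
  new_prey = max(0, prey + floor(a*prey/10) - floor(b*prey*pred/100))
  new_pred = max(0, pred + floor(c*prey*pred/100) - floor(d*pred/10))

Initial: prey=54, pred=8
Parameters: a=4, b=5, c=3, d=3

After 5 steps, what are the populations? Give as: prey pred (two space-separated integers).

Step 1: prey: 54+21-21=54; pred: 8+12-2=18
Step 2: prey: 54+21-48=27; pred: 18+29-5=42
Step 3: prey: 27+10-56=0; pred: 42+34-12=64
Step 4: prey: 0+0-0=0; pred: 64+0-19=45
Step 5: prey: 0+0-0=0; pred: 45+0-13=32

Answer: 0 32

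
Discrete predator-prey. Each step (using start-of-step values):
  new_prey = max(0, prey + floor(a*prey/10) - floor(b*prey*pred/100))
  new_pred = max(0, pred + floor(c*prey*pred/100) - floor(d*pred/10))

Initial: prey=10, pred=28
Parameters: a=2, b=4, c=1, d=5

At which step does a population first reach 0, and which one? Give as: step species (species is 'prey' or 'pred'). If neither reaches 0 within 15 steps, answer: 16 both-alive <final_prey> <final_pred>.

Step 1: prey: 10+2-11=1; pred: 28+2-14=16
Step 2: prey: 1+0-0=1; pred: 16+0-8=8
Step 3: prey: 1+0-0=1; pred: 8+0-4=4
Step 4: prey: 1+0-0=1; pred: 4+0-2=2
Step 5: prey: 1+0-0=1; pred: 2+0-1=1
Step 6: prey: 1+0-0=1; pred: 1+0-0=1
Steps 7-15: state stable at prey=1, pred=1 (no change)
No extinction within 15 steps

Answer: 16 both-alive 1 1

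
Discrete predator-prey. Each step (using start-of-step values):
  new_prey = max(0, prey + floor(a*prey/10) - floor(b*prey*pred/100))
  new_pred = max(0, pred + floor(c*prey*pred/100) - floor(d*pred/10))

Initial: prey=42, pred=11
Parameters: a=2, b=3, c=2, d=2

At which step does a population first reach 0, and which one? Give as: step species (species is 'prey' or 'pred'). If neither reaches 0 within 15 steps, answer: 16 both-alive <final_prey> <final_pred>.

Step 1: prey: 42+8-13=37; pred: 11+9-2=18
Step 2: prey: 37+7-19=25; pred: 18+13-3=28
Step 3: prey: 25+5-21=9; pred: 28+14-5=37
Step 4: prey: 9+1-9=1; pred: 37+6-7=36
Step 5: prey: 1+0-1=0; pred: 36+0-7=29
First extinction: prey at step 5

Answer: 5 prey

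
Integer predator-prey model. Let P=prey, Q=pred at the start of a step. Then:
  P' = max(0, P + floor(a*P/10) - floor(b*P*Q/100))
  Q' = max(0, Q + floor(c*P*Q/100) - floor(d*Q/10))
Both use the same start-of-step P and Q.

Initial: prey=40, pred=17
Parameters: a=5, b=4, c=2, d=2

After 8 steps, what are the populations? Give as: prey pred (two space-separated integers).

Answer: 0 16

Derivation:
Step 1: prey: 40+20-27=33; pred: 17+13-3=27
Step 2: prey: 33+16-35=14; pred: 27+17-5=39
Step 3: prey: 14+7-21=0; pred: 39+10-7=42
Step 4: prey: 0+0-0=0; pred: 42+0-8=34
Step 5: prey: 0+0-0=0; pred: 34+0-6=28
Step 6: prey: 0+0-0=0; pred: 28+0-5=23
Step 7: prey: 0+0-0=0; pred: 23+0-4=19
Step 8: prey: 0+0-0=0; pred: 19+0-3=16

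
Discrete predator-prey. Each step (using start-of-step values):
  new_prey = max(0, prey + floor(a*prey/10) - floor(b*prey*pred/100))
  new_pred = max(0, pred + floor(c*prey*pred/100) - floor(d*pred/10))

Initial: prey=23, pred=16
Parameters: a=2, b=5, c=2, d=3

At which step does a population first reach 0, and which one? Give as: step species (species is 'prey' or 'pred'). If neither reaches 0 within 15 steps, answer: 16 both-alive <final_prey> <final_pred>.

Answer: 16 both-alive 1 3

Derivation:
Step 1: prey: 23+4-18=9; pred: 16+7-4=19
Step 2: prey: 9+1-8=2; pred: 19+3-5=17
Step 3: prey: 2+0-1=1; pred: 17+0-5=12
Step 4: prey: 1+0-0=1; pred: 12+0-3=9
Step 5: prey: 1+0-0=1; pred: 9+0-2=7
Step 6: prey: 1+0-0=1; pred: 7+0-2=5
Step 7: prey: 1+0-0=1; pred: 5+0-1=4
Step 8: prey: 1+0-0=1; pred: 4+0-1=3
Step 9: prey: 1+0-0=1; pred: 3+0-0=3
Steps 10-15: state stable at prey=1, pred=3 (no change)
No extinction within 15 steps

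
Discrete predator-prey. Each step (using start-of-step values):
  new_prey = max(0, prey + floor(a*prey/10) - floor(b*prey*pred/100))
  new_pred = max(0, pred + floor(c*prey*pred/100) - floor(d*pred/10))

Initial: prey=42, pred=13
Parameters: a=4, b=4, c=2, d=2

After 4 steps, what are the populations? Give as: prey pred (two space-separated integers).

Answer: 0 33

Derivation:
Step 1: prey: 42+16-21=37; pred: 13+10-2=21
Step 2: prey: 37+14-31=20; pred: 21+15-4=32
Step 3: prey: 20+8-25=3; pred: 32+12-6=38
Step 4: prey: 3+1-4=0; pred: 38+2-7=33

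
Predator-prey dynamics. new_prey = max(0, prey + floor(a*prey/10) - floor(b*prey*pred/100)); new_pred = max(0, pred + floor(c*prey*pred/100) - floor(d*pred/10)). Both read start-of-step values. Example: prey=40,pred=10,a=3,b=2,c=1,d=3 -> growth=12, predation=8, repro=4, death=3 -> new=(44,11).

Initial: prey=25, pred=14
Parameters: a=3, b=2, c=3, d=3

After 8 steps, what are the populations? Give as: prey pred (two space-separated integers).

Answer: 1 18

Derivation:
Step 1: prey: 25+7-7=25; pred: 14+10-4=20
Step 2: prey: 25+7-10=22; pred: 20+15-6=29
Step 3: prey: 22+6-12=16; pred: 29+19-8=40
Step 4: prey: 16+4-12=8; pred: 40+19-12=47
Step 5: prey: 8+2-7=3; pred: 47+11-14=44
Step 6: prey: 3+0-2=1; pred: 44+3-13=34
Step 7: prey: 1+0-0=1; pred: 34+1-10=25
Step 8: prey: 1+0-0=1; pred: 25+0-7=18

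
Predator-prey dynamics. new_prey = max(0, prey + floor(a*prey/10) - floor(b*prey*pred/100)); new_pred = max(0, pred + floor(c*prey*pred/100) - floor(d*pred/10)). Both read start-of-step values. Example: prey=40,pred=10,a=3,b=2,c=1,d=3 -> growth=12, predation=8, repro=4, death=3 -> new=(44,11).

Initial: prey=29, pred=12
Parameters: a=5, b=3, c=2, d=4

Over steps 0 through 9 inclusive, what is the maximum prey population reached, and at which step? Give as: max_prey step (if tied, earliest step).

Answer: 36 2

Derivation:
Step 1: prey: 29+14-10=33; pred: 12+6-4=14
Step 2: prey: 33+16-13=36; pred: 14+9-5=18
Step 3: prey: 36+18-19=35; pred: 18+12-7=23
Step 4: prey: 35+17-24=28; pred: 23+16-9=30
Step 5: prey: 28+14-25=17; pred: 30+16-12=34
Step 6: prey: 17+8-17=8; pred: 34+11-13=32
Step 7: prey: 8+4-7=5; pred: 32+5-12=25
Step 8: prey: 5+2-3=4; pred: 25+2-10=17
Step 9: prey: 4+2-2=4; pred: 17+1-6=12
Max prey = 36 at step 2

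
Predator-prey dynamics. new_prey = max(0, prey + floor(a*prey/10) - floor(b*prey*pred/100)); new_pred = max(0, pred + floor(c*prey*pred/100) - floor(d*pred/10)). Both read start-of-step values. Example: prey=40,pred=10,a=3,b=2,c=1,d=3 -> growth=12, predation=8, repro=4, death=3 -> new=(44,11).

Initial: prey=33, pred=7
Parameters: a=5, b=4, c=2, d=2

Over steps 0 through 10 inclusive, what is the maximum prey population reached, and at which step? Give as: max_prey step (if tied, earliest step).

Answer: 44 2

Derivation:
Step 1: prey: 33+16-9=40; pred: 7+4-1=10
Step 2: prey: 40+20-16=44; pred: 10+8-2=16
Step 3: prey: 44+22-28=38; pred: 16+14-3=27
Step 4: prey: 38+19-41=16; pred: 27+20-5=42
Step 5: prey: 16+8-26=0; pred: 42+13-8=47
Step 6: prey: 0+0-0=0; pred: 47+0-9=38
Step 7: prey: 0+0-0=0; pred: 38+0-7=31
Step 8: prey: 0+0-0=0; pred: 31+0-6=25
Step 9: prey: 0+0-0=0; pred: 25+0-5=20
Step 10: prey: 0+0-0=0; pred: 20+0-4=16
Max prey = 44 at step 2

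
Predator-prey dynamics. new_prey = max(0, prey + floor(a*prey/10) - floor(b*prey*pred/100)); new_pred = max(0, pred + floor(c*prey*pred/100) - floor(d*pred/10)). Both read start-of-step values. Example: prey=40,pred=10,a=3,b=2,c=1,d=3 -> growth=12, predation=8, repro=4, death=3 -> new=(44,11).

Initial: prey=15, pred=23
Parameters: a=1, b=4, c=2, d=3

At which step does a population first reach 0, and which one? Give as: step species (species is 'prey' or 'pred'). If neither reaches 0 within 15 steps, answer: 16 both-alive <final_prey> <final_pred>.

Answer: 16 both-alive 1 3

Derivation:
Step 1: prey: 15+1-13=3; pred: 23+6-6=23
Step 2: prey: 3+0-2=1; pred: 23+1-6=18
Step 3: prey: 1+0-0=1; pred: 18+0-5=13
Step 4: prey: 1+0-0=1; pred: 13+0-3=10
Step 5: prey: 1+0-0=1; pred: 10+0-3=7
Step 6: prey: 1+0-0=1; pred: 7+0-2=5
Step 7: prey: 1+0-0=1; pred: 5+0-1=4
Step 8: prey: 1+0-0=1; pred: 4+0-1=3
Step 9: prey: 1+0-0=1; pred: 3+0-0=3
Steps 10-15: state stable at prey=1, pred=3 (no change)
No extinction within 15 steps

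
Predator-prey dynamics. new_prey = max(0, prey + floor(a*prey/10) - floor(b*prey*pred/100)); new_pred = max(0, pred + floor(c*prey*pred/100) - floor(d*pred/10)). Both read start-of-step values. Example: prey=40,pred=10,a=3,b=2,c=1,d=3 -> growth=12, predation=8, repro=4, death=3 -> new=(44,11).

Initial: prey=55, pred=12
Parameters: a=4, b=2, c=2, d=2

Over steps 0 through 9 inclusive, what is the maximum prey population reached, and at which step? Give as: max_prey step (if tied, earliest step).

Answer: 64 1

Derivation:
Step 1: prey: 55+22-13=64; pred: 12+13-2=23
Step 2: prey: 64+25-29=60; pred: 23+29-4=48
Step 3: prey: 60+24-57=27; pred: 48+57-9=96
Step 4: prey: 27+10-51=0; pred: 96+51-19=128
Step 5: prey: 0+0-0=0; pred: 128+0-25=103
Step 6: prey: 0+0-0=0; pred: 103+0-20=83
Step 7: prey: 0+0-0=0; pred: 83+0-16=67
Step 8: prey: 0+0-0=0; pred: 67+0-13=54
Step 9: prey: 0+0-0=0; pred: 54+0-10=44
Max prey = 64 at step 1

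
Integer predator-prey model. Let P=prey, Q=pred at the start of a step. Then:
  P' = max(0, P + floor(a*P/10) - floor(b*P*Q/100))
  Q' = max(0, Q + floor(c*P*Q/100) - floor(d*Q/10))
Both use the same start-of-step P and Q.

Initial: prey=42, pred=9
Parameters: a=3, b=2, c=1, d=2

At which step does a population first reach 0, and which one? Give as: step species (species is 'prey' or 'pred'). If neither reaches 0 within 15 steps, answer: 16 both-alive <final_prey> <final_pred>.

Answer: 16 both-alive 1 10

Derivation:
Step 1: prey: 42+12-7=47; pred: 9+3-1=11
Step 2: prey: 47+14-10=51; pred: 11+5-2=14
Step 3: prey: 51+15-14=52; pred: 14+7-2=19
Step 4: prey: 52+15-19=48; pred: 19+9-3=25
Step 5: prey: 48+14-24=38; pred: 25+12-5=32
Step 6: prey: 38+11-24=25; pred: 32+12-6=38
Step 7: prey: 25+7-19=13; pred: 38+9-7=40
Step 8: prey: 13+3-10=6; pred: 40+5-8=37
Step 9: prey: 6+1-4=3; pred: 37+2-7=32
Step 10: prey: 3+0-1=2; pred: 32+0-6=26
Step 11: prey: 2+0-1=1; pred: 26+0-5=21
Step 12: prey: 1+0-0=1; pred: 21+0-4=17
Step 13: prey: 1+0-0=1; pred: 17+0-3=14
Step 14: prey: 1+0-0=1; pred: 14+0-2=12
Step 15: prey: 1+0-0=1; pred: 12+0-2=10
No extinction within 15 steps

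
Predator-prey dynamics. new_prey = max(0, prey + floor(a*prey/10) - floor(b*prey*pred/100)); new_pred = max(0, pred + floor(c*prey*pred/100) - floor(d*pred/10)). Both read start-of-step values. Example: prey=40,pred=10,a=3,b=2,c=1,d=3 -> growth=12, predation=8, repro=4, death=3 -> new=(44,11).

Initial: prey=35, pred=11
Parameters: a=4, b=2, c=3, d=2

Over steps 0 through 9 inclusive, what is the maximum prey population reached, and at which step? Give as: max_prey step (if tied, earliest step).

Answer: 42 1

Derivation:
Step 1: prey: 35+14-7=42; pred: 11+11-2=20
Step 2: prey: 42+16-16=42; pred: 20+25-4=41
Step 3: prey: 42+16-34=24; pred: 41+51-8=84
Step 4: prey: 24+9-40=0; pred: 84+60-16=128
Step 5: prey: 0+0-0=0; pred: 128+0-25=103
Step 6: prey: 0+0-0=0; pred: 103+0-20=83
Step 7: prey: 0+0-0=0; pred: 83+0-16=67
Step 8: prey: 0+0-0=0; pred: 67+0-13=54
Step 9: prey: 0+0-0=0; pred: 54+0-10=44
Max prey = 42 at step 1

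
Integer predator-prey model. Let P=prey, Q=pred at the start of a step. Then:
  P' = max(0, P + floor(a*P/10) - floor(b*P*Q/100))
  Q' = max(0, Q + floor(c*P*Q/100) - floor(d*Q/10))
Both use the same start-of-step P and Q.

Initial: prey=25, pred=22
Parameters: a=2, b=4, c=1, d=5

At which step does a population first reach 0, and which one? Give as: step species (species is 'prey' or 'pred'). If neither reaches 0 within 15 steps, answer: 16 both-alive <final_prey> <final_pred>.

Answer: 16 both-alive 3 1

Derivation:
Step 1: prey: 25+5-22=8; pred: 22+5-11=16
Step 2: prey: 8+1-5=4; pred: 16+1-8=9
Step 3: prey: 4+0-1=3; pred: 9+0-4=5
Step 4: prey: 3+0-0=3; pred: 5+0-2=3
Step 5: prey: 3+0-0=3; pred: 3+0-1=2
Step 6: prey: 3+0-0=3; pred: 2+0-1=1
Step 7: prey: 3+0-0=3; pred: 1+0-0=1
Steps 8-15: state stable at prey=3, pred=1 (no change)
No extinction within 15 steps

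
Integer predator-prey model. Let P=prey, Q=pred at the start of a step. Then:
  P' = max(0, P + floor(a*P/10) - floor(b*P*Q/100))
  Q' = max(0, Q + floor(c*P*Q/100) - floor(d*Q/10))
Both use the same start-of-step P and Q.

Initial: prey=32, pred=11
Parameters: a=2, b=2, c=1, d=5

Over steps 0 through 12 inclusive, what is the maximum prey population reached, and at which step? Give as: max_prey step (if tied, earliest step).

Answer: 94 12

Derivation:
Step 1: prey: 32+6-7=31; pred: 11+3-5=9
Step 2: prey: 31+6-5=32; pred: 9+2-4=7
Step 3: prey: 32+6-4=34; pred: 7+2-3=6
Step 4: prey: 34+6-4=36; pred: 6+2-3=5
Step 5: prey: 36+7-3=40; pred: 5+1-2=4
Step 6: prey: 40+8-3=45; pred: 4+1-2=3
Step 7: prey: 45+9-2=52; pred: 3+1-1=3
Step 8: prey: 52+10-3=59; pred: 3+1-1=3
Step 9: prey: 59+11-3=67; pred: 3+1-1=3
Step 10: prey: 67+13-4=76; pred: 3+2-1=4
Step 11: prey: 76+15-6=85; pred: 4+3-2=5
Step 12: prey: 85+17-8=94; pred: 5+4-2=7
Max prey = 94 at step 12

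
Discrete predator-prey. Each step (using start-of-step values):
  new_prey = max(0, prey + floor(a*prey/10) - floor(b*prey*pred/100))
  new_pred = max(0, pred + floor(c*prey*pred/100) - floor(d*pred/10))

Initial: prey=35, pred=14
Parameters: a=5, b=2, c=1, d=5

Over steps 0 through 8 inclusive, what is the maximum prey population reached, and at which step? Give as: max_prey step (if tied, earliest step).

Answer: 135 6

Derivation:
Step 1: prey: 35+17-9=43; pred: 14+4-7=11
Step 2: prey: 43+21-9=55; pred: 11+4-5=10
Step 3: prey: 55+27-11=71; pred: 10+5-5=10
Step 4: prey: 71+35-14=92; pred: 10+7-5=12
Step 5: prey: 92+46-22=116; pred: 12+11-6=17
Step 6: prey: 116+58-39=135; pred: 17+19-8=28
Step 7: prey: 135+67-75=127; pred: 28+37-14=51
Step 8: prey: 127+63-129=61; pred: 51+64-25=90
Max prey = 135 at step 6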